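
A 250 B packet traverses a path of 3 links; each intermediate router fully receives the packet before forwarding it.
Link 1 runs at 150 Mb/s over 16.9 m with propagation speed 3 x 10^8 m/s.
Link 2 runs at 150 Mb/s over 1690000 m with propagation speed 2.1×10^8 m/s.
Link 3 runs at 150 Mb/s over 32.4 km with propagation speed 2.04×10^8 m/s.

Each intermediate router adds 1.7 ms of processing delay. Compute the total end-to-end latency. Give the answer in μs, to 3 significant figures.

L = 250 × 8 = 2000 bits.
Transmission delay per hop = L/R = 2000/150000000 = 13.3333 μs; 3 hops → 40 μs.
Propagation delays (d/s per hop): 0.0563333, 8047.62, 158.824 μs; sum = 8206.5 μs.
Processing at 2 router(s): 2 × 1.7 ms = 3400 μs.
End-to-end = 11600 μs.

11600 μs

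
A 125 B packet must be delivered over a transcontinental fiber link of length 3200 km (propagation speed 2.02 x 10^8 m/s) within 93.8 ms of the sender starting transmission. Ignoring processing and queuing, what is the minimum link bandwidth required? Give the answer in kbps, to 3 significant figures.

L = 1000 bits.
Propagation delay = 3200000 / 202000000 = 15.8416 ms.
Transmission budget = 93.8 − 15.8416 = 77.9584 ms.
R ≥ L / t_tx = 1000 bits / 0.0779584 s = 12.8 kbps.

12.8 kbps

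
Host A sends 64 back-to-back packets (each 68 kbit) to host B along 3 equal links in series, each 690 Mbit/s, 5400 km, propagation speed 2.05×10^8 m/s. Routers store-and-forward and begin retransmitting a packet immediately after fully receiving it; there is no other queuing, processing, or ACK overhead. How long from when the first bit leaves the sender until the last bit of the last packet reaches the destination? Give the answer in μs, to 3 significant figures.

Per-hop transmission t_tx = L/R = 68000/690000000 = 98.5507 μs.
Per-hop propagation t_prop = 5400000/2.05e+08 = 26341.5 μs.
Pipeline fill: first packet needs 3·t_tx to clear all hops; remaining 63 packets each add one t_tx.
Total = (3+64-1)·t_tx + 3·t_prop = 66·98.5507 + 3·26341.5 = 85500 μs.

85500 μs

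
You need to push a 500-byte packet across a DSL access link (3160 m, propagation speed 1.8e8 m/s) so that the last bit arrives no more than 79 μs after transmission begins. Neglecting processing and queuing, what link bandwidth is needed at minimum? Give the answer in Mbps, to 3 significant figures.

L = 4000 bits.
Propagation delay = 3160 / 180000000 = 17.5556 μs.
Transmission budget = 79 − 17.5556 = 61.4444 μs.
R ≥ L / t_tx = 4000 bits / 6.14444e-05 s = 65.1 Mbps.

65.1 Mbps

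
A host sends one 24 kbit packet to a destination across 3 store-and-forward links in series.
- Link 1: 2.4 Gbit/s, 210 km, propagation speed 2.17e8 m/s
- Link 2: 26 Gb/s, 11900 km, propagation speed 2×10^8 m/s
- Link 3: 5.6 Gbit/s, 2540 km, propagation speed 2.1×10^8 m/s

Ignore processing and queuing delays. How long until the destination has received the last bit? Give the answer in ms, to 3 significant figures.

L = 24000 bits.
Transmission delays (L/R per hop): 0.01, 0.000923077, 0.00428571 ms; sum = 0.0152088 ms.
Propagation delays (d/s per hop): 0.967742, 59.5, 12.0952 ms; sum = 72.563 ms.
End-to-end = 72.6 ms.

72.6 ms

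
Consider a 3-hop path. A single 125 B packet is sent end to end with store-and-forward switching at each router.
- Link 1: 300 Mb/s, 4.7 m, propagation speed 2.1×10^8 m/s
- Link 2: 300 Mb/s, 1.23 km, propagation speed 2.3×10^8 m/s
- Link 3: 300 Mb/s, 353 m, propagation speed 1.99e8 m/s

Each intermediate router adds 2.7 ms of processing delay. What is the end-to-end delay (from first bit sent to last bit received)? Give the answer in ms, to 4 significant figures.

L = 125 × 8 = 1000 bits.
Transmission delay per hop = L/R = 1000/300000000 = 0.00333333 ms; 3 hops → 0.01 ms.
Propagation delays (d/s per hop): 2.2381e-05, 0.00534783, 0.00177387 ms; sum = 0.00714408 ms.
Processing at 2 router(s): 2 × 2.7 ms = 5.4 ms.
End-to-end = 5.417 ms.

5.417 ms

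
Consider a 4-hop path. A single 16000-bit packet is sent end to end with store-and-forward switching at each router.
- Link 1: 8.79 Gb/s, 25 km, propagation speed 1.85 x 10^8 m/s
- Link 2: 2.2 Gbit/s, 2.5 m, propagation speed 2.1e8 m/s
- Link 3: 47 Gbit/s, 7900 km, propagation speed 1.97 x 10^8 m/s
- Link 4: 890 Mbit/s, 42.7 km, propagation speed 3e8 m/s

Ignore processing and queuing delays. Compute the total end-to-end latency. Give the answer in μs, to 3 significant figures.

40400 μs

Transmission delays (L/R per hop): 1.82025, 7.27273, 0.340426, 17.9775 μs; sum = 27.4109 μs.
Propagation delays (d/s per hop): 135.135, 0.0119048, 40101.5, 142.333 μs; sum = 40379 μs.
End-to-end = 40400 μs.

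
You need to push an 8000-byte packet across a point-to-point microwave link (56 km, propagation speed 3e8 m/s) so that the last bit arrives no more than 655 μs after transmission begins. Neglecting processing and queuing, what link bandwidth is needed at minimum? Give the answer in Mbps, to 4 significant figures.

L = 64000 bits.
Propagation delay = 56000 / 300000000 = 186.667 μs.
Transmission budget = 655 − 186.667 = 468.333 μs.
R ≥ L / t_tx = 64000 bits / 0.000468333 s = 136.7 Mbps.

136.7 Mbps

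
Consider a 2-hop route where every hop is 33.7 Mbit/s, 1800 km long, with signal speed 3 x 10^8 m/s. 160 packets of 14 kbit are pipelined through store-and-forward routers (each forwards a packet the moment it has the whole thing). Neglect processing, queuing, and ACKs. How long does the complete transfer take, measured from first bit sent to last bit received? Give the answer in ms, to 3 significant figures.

78.9 ms

Per-hop transmission t_tx = L/R = 14000/33700000 = 0.41543 ms.
Per-hop propagation t_prop = 1800000/300000000 = 6 ms.
Pipeline fill: first packet needs 2·t_tx to clear all hops; remaining 159 packets each add one t_tx.
Total = (2+160-1)·t_tx + 2·t_prop = 161·0.41543 + 2·6 = 78.9 ms.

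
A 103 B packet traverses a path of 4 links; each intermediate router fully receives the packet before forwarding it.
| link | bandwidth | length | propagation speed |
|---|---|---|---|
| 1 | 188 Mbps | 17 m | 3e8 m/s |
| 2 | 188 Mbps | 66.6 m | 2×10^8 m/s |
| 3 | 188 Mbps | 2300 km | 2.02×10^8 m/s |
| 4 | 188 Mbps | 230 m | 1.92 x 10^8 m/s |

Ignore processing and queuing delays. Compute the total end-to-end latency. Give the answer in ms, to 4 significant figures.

L = 103 × 8 = 824 bits.
Transmission delay per hop = L/R = 824/188000000 = 0.00438298 ms; 4 hops → 0.0175319 ms.
Propagation delays (d/s per hop): 5.66667e-05, 0.000333, 11.3861, 0.00119792 ms; sum = 11.3877 ms.
End-to-end = 11.41 ms.

11.41 ms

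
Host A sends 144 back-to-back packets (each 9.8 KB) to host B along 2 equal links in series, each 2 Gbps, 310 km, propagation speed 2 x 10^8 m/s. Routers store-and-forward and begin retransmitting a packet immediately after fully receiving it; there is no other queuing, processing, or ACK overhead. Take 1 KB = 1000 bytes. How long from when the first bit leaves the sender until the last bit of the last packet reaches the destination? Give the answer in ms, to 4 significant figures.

8.784 ms

Per-hop transmission t_tx = L/R = 78400/2000000000 = 0.0392 ms.
Per-hop propagation t_prop = 310000/200000000 = 1.55 ms.
Pipeline fill: first packet needs 2·t_tx to clear all hops; remaining 143 packets each add one t_tx.
Total = (2+144-1)·t_tx + 2·t_prop = 145·0.0392 + 2·1.55 = 8.784 ms.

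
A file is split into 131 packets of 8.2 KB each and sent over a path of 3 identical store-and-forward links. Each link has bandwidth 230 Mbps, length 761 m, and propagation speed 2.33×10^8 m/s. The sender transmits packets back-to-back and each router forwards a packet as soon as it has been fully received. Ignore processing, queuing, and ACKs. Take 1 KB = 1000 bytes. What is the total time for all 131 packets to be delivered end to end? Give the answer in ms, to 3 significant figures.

37.9 ms

Per-hop transmission t_tx = L/R = 65600/230000000 = 0.285217 ms.
Per-hop propagation t_prop = 761/233000000 = 0.00326609 ms.
Pipeline fill: first packet needs 3·t_tx to clear all hops; remaining 130 packets each add one t_tx.
Total = (3+131-1)·t_tx + 3·t_prop = 133·0.285217 + 3·0.00326609 = 37.9 ms.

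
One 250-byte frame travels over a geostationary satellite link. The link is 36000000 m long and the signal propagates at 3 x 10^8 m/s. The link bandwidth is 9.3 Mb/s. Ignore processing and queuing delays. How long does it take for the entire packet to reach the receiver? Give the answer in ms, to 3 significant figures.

120 ms

L = 250 × 8 = 2000 bits.
Transmission delay = L/R = 2000 / 9300000 = 0.215054 ms.
Propagation delay = d/s = 36000000 m / 300000000 m/s = 120 ms.
Total = 120 ms.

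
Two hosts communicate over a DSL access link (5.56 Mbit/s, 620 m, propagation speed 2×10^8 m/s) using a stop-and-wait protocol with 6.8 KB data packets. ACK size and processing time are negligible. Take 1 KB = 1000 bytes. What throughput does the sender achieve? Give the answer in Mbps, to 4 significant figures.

5.556 Mbps

t_tx = L/R = 54400/5560000 = 0.00978417 s.
t_prop = 620/200000000 = 3.1e-06 s; RTT = 6.2e-06 s.
Cycle = t_tx + RTT = 0.00979037 s.
Throughput = L / cycle = 54400 / 0.00979037 = 5.556 Mbps.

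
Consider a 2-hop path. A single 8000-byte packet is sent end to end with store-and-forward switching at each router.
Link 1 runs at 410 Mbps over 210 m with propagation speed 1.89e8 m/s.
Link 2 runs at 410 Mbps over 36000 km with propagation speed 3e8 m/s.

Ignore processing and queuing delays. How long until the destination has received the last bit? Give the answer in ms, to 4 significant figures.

120.3 ms

L = 8000 × 8 = 64000 bits.
Transmission delay per hop = L/R = 64000/410000000 = 0.156098 ms; 2 hops → 0.312195 ms.
Propagation delays (d/s per hop): 0.00111111, 120 ms; sum = 120.001 ms.
End-to-end = 120.3 ms.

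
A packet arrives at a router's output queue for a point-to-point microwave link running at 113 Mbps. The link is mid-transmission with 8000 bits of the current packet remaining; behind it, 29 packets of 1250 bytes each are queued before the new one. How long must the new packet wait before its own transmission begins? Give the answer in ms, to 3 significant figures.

Each queued packet: L/R = 10000/113000000 = 0.0884956 ms.
29 queued → 2.56637 ms.
Plus remaining 8000 bits of current packet: 0.0707965 ms.
Queuing delay = 2.64 ms.

2.64 ms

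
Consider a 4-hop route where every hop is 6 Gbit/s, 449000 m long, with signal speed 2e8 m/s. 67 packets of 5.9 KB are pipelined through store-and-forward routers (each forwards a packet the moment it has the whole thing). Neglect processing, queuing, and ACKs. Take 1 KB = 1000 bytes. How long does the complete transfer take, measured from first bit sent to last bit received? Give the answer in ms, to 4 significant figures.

9.531 ms

Per-hop transmission t_tx = L/R = 47200/6000000000 = 0.00786667 ms.
Per-hop propagation t_prop = 449000/200000000 = 2.245 ms.
Pipeline fill: first packet needs 4·t_tx to clear all hops; remaining 66 packets each add one t_tx.
Total = (4+67-1)·t_tx + 4·t_prop = 70·0.00786667 + 4·2.245 = 9.531 ms.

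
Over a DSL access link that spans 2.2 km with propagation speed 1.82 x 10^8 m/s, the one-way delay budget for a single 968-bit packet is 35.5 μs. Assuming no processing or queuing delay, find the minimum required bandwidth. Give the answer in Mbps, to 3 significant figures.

41.3 Mbps

Propagation delay = 2200 / 182000000 = 12.0879 μs.
Transmission budget = 35.5 − 12.0879 = 23.4121 μs.
R ≥ L / t_tx = 968 bits / 2.34121e-05 s = 41.3 Mbps.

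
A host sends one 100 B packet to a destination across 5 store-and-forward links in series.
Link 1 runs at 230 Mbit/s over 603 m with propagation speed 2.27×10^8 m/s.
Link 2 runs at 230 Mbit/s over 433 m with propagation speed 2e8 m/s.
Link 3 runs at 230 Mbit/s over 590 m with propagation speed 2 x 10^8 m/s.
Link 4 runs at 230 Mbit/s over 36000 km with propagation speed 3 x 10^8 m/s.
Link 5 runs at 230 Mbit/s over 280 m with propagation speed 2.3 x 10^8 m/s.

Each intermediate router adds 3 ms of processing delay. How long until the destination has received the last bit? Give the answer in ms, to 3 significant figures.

L = 100 × 8 = 800 bits.
Transmission delay per hop = L/R = 800/230000000 = 0.00347826 ms; 5 hops → 0.0173913 ms.
Propagation delays (d/s per hop): 0.00265639, 0.002165, 0.00295, 120, 0.00121739 ms; sum = 120.009 ms.
Processing at 4 router(s): 4 × 3 ms = 12 ms.
End-to-end = 132 ms.

132 ms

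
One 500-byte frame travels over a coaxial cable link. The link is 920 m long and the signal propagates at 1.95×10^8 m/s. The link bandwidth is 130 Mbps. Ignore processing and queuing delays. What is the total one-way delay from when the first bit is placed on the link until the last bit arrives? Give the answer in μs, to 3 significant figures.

L = 500 × 8 = 4000 bits.
Transmission delay = L/R = 4000 / 130000000 = 30.7692 μs.
Propagation delay = d/s = 920 m / 195000000 m/s = 4.71795 μs.
Total = 35.5 μs.

35.5 μs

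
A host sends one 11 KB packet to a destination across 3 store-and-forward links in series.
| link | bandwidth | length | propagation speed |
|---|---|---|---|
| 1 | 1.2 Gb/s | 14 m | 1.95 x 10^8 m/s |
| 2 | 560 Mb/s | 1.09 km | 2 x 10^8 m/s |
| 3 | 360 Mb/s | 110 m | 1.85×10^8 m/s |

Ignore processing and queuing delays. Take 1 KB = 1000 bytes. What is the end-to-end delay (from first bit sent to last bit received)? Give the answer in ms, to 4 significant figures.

0.4810 ms

L = 88000 bits.
Transmission delays (L/R per hop): 0.0733333, 0.157143, 0.244444 ms; sum = 0.474921 ms.
Propagation delays (d/s per hop): 7.17949e-05, 0.00545, 0.000594595 ms; sum = 0.00611639 ms.
End-to-end = 0.4810 ms.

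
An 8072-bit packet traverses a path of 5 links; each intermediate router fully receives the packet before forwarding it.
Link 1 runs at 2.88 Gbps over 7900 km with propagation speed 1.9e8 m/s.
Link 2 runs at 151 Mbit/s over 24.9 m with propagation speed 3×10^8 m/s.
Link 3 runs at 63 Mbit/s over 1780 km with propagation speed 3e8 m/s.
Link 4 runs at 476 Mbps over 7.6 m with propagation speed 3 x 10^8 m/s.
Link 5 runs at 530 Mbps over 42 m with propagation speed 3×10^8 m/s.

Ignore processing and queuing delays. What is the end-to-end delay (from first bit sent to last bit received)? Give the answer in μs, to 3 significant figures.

Transmission delays (L/R per hop): 2.80278, 53.457, 128.127, 16.958, 15.2302 μs; sum = 216.575 μs.
Propagation delays (d/s per hop): 41578.9, 0.083, 5933.33, 0.0253333, 0.14 μs; sum = 47512.5 μs.
End-to-end = 47700 μs.

47700 μs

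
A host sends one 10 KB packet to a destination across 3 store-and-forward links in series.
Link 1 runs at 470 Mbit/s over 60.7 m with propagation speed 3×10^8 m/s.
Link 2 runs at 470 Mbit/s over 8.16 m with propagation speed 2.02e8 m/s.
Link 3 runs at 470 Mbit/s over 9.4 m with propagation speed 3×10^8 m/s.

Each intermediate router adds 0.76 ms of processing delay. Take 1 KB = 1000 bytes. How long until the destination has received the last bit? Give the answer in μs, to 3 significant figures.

L = 80000 bits.
Transmission delay per hop = L/R = 80000/470000000 = 170.213 μs; 3 hops → 510.638 μs.
Propagation delays (d/s per hop): 0.202333, 0.040396, 0.0313333 μs; sum = 0.274063 μs.
Processing at 2 router(s): 2 × 0.76 ms = 1520 μs.
End-to-end = 2030 μs.

2030 μs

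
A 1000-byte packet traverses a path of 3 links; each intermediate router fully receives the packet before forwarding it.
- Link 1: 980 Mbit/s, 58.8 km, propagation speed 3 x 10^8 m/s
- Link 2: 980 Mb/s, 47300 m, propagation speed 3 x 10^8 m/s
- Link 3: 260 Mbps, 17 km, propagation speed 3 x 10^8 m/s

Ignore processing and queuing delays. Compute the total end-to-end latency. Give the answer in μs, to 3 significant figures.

L = 1000 × 8 = 8000 bits.
Transmission delays (L/R per hop): 8.16327, 8.16327, 30.7692 μs; sum = 47.0958 μs.
Propagation delays (d/s per hop): 196, 157.667, 56.6667 μs; sum = 410.333 μs.
End-to-end = 457 μs.

457 μs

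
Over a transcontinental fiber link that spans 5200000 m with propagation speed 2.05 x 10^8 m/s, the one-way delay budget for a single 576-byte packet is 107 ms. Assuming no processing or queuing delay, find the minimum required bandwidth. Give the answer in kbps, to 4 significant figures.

L = 4608 bits.
Propagation delay = 5200000 / 2.05e+08 = 25.3659 ms.
Transmission budget = 107 − 25.3659 = 81.6341 ms.
R ≥ L / t_tx = 4608 bits / 0.0816341 s = 56.45 kbps.

56.45 kbps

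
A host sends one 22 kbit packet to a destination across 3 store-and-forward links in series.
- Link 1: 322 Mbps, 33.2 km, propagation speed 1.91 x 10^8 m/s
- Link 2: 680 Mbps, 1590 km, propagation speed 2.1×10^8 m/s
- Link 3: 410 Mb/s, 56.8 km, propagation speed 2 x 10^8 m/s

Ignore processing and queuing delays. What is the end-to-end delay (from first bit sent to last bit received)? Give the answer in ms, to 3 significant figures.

8.18 ms

L = 22000 bits.
Transmission delays (L/R per hop): 0.068323, 0.0323529, 0.0536585 ms; sum = 0.154334 ms.
Propagation delays (d/s per hop): 0.173822, 7.57143, 0.284 ms; sum = 8.02925 ms.
End-to-end = 8.18 ms.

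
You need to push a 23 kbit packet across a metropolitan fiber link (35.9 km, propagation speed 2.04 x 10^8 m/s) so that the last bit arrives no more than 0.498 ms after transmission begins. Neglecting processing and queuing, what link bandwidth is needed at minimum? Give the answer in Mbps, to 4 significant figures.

71.42 Mbps

Propagation delay = 35900 / 204000000 = 0.17598 ms.
Transmission budget = 0.498 − 0.17598 = 0.32202 ms.
R ≥ L / t_tx = 23000 bits / 0.00032202 s = 71.42 Mbps.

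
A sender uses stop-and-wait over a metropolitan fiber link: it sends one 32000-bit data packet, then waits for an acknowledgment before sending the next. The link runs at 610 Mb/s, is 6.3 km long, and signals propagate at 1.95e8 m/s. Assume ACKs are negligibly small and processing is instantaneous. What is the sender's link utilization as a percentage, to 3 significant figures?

t_tx = L/R = 32000/610000000 = 5.2459e-05 s.
t_prop = 6300/195000000 = 3.23077e-05 s; RTT = 6.46154e-05 s.
Cycle = t_tx + RTT = 0.000117074 s.
Utilization = t_tx / cycle = 5.2459e-05/0.000117074 = 44.8 %.

44.8 %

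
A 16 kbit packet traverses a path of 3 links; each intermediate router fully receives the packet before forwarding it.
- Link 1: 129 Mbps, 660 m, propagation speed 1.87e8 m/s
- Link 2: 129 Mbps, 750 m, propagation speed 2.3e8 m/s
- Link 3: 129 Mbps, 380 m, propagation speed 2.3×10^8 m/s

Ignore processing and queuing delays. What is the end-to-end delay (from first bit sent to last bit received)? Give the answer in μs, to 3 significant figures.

L = 16000 bits.
Transmission delay per hop = L/R = 16000/129000000 = 124.031 μs; 3 hops → 372.093 μs.
Propagation delays (d/s per hop): 3.52941, 3.26087, 1.65217 μs; sum = 8.44246 μs.
End-to-end = 381 μs.

381 μs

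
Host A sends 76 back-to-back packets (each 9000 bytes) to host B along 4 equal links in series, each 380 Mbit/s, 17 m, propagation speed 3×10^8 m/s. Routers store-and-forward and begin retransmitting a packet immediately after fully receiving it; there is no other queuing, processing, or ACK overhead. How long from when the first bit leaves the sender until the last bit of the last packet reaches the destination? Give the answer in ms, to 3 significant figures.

15.0 ms

Per-hop transmission t_tx = L/R = 72000/380000000 = 0.189474 ms.
Per-hop propagation t_prop = 17/300000000 = 5.66667e-05 ms.
Pipeline fill: first packet needs 4·t_tx to clear all hops; remaining 75 packets each add one t_tx.
Total = (4+76-1)·t_tx + 4·t_prop = 79·0.189474 + 4·5.66667e-05 = 15.0 ms.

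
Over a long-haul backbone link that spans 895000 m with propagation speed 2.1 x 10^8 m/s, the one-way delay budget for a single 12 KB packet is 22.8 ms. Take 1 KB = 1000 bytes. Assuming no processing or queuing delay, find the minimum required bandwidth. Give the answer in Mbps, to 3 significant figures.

L = 96000 bits.
Propagation delay = 895000 / 210000000 = 4.2619 ms.
Transmission budget = 22.8 − 4.2619 = 18.5381 ms.
R ≥ L / t_tx = 96000 bits / 0.0185381 s = 5.18 Mbps.

5.18 Mbps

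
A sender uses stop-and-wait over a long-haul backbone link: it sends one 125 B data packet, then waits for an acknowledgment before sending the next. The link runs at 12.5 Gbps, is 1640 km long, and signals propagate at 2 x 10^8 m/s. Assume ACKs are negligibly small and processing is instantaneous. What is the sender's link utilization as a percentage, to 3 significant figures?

t_tx = L/R = 1000/12500000000 = 8e-08 s.
t_prop = 1640000/200000000 = 0.0082 s; RTT = 0.0164 s.
Cycle = t_tx + RTT = 0.0164001 s.
Utilization = t_tx / cycle = 8e-08/0.0164001 = 0.000488 %.

0.000488 %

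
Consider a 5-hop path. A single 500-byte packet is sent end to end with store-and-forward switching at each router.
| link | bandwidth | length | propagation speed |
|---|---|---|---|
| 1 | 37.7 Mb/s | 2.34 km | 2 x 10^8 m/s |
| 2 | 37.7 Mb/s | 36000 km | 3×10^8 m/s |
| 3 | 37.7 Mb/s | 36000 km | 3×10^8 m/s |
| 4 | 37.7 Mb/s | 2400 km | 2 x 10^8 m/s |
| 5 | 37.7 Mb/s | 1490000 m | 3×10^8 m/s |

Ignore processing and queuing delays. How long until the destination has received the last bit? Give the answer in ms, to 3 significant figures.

258 ms

L = 500 × 8 = 4000 bits.
Transmission delay per hop = L/R = 4000/37700000 = 0.106101 ms; 5 hops → 0.530504 ms.
Propagation delays (d/s per hop): 0.0117, 120, 120, 12, 4.96667 ms; sum = 256.978 ms.
End-to-end = 258 ms.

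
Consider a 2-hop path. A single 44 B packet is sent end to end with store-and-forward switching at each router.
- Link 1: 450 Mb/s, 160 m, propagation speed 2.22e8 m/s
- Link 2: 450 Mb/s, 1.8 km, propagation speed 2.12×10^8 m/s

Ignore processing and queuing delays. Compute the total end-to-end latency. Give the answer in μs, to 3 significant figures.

10.8 μs

L = 44 × 8 = 352 bits.
Transmission delay per hop = L/R = 352/450000000 = 0.782222 μs; 2 hops → 1.56444 μs.
Propagation delays (d/s per hop): 0.720721, 8.49057 μs; sum = 9.21129 μs.
End-to-end = 10.8 μs.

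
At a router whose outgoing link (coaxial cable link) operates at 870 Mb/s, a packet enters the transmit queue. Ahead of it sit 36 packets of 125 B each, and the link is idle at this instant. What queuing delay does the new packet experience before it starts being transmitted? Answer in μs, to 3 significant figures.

41.4 μs

Each queued packet: L/R = 1000/870000000 = 1.14943 μs.
36 queued → 41.3793 μs.
Queuing delay = 41.4 μs.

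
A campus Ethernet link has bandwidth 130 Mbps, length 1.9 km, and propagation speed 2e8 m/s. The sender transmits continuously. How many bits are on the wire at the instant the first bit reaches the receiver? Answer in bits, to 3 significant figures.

1240 bits

Propagation delay = 1900 / 200000000 = 9.5e-06 s.
BDP = R × t_prop = 130000000 × 9.5e-06 = 1235 bits.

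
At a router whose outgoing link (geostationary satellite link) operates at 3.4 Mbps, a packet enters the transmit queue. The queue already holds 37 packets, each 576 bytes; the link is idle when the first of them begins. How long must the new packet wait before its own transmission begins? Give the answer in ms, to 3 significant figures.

50.1 ms

Each queued packet: L/R = 4608/3400000 = 1.35529 ms.
37 queued → 50.1459 ms.
Queuing delay = 50.1 ms.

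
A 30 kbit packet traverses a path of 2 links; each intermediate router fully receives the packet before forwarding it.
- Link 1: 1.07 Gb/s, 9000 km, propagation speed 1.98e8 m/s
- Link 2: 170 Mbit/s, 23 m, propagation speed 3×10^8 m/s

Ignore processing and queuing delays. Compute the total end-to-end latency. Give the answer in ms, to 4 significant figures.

L = 30000 bits.
Transmission delays (L/R per hop): 0.0280374, 0.176471 ms; sum = 0.204508 ms.
Propagation delays (d/s per hop): 45.4545, 7.66667e-05 ms; sum = 45.4546 ms.
End-to-end = 45.66 ms.

45.66 ms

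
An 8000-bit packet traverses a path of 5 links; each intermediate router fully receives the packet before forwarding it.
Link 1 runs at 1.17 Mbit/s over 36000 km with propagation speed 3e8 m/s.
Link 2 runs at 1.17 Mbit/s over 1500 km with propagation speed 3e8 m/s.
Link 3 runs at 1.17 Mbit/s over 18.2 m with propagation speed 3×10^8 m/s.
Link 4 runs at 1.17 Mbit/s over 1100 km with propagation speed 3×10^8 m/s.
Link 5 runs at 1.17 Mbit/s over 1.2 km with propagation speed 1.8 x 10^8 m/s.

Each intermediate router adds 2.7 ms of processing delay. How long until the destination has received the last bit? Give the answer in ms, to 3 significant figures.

174 ms

Transmission delay per hop = L/R = 8000/1170000 = 6.83761 ms; 5 hops → 34.188 ms.
Propagation delays (d/s per hop): 120, 5, 6.06667e-05, 3.66667, 0.00666667 ms; sum = 128.673 ms.
Processing at 4 router(s): 4 × 2.7 ms = 10.8 ms.
End-to-end = 174 ms.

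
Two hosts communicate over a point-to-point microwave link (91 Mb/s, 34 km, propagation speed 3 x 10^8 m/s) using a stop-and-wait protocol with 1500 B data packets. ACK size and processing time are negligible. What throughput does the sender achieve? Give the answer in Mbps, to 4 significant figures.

33.47 Mbps

t_tx = L/R = 12000/91000000 = 0.000131868 s.
t_prop = 34000/300000000 = 0.000113333 s; RTT = 0.000226667 s.
Cycle = t_tx + RTT = 0.000358535 s.
Throughput = L / cycle = 12000 / 0.000358535 = 33.47 Mbps.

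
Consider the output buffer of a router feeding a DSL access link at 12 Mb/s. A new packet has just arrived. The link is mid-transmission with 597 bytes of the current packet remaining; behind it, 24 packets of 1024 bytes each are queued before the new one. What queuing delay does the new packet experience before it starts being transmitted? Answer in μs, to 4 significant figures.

16780 μs

Each queued packet: L/R = 8192/12000000 = 682.667 μs.
24 queued → 16384 μs.
Plus remaining 4776 bits of current packet: 398 μs.
Queuing delay = 16780 μs.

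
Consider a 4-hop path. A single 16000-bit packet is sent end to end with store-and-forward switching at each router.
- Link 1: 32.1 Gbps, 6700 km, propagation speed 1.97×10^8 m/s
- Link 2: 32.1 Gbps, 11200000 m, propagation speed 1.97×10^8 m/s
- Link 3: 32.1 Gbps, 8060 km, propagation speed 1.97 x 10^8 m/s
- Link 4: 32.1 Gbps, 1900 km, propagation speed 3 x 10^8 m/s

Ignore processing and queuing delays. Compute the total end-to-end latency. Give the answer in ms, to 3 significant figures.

138 ms

Transmission delay per hop = L/R = 16000/32100000000 = 0.000498442 ms; 4 hops → 0.00199377 ms.
Propagation delays (d/s per hop): 34.0102, 56.8528, 40.9137, 6.33333 ms; sum = 138.11 ms.
End-to-end = 138 ms.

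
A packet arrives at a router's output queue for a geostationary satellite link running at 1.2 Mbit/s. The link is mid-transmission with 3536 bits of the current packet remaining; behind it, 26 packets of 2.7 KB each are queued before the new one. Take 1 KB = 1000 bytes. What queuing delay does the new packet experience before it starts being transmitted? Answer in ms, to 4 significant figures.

470.9 ms

Each queued packet: L/R = 21600/1200000 = 18 ms.
26 queued → 468 ms.
Plus remaining 3536 bits of current packet: 2.94667 ms.
Queuing delay = 470.9 ms.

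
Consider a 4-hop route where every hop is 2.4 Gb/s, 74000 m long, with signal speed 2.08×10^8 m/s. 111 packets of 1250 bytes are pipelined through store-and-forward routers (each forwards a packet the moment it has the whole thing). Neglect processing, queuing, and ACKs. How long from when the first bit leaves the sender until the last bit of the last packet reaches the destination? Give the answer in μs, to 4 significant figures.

1898 μs

Per-hop transmission t_tx = L/R = 10000/2400000000 = 4.16667 μs.
Per-hop propagation t_prop = 74000/208000000 = 355.769 μs.
Pipeline fill: first packet needs 4·t_tx to clear all hops; remaining 110 packets each add one t_tx.
Total = (4+111-1)·t_tx + 4·t_prop = 114·4.16667 + 4·355.769 = 1898 μs.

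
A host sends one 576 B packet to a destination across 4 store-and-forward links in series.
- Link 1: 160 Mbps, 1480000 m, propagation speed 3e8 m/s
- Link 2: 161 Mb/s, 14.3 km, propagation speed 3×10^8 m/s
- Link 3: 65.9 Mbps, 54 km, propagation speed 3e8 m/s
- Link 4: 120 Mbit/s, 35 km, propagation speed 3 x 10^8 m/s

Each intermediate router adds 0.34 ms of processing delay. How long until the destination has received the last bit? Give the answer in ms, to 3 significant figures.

6.46 ms

L = 576 × 8 = 4608 bits.
Transmission delays (L/R per hop): 0.0288, 0.0286211, 0.0699241, 0.0384 ms; sum = 0.165745 ms.
Propagation delays (d/s per hop): 4.93333, 0.0476667, 0.18, 0.116667 ms; sum = 5.27767 ms.
Processing at 3 router(s): 3 × 0.34 ms = 1.02 ms.
End-to-end = 6.46 ms.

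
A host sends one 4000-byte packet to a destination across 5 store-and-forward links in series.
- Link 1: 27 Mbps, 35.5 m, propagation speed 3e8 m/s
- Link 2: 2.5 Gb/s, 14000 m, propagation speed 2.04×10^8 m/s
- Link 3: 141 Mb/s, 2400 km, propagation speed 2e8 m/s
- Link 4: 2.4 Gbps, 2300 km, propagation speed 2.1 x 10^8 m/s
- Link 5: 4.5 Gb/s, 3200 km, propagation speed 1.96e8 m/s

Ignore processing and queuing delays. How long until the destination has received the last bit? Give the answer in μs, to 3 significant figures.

L = 4000 × 8 = 32000 bits.
Transmission delays (L/R per hop): 1185.19, 12.8, 226.95, 13.3333, 7.11111 μs; sum = 1445.38 μs.
Propagation delays (d/s per hop): 0.118333, 68.6275, 12000, 10952.4, 16326.5 μs; sum = 39347.7 μs.
End-to-end = 40800 μs.

40800 μs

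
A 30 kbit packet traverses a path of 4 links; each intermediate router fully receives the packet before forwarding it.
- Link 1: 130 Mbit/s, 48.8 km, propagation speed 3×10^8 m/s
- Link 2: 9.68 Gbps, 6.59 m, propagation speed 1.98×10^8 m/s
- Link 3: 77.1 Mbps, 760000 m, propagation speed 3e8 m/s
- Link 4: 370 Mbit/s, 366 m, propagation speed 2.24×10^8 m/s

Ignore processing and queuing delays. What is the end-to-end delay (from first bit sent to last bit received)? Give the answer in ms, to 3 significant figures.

3.40 ms

L = 30000 bits.
Transmission delays (L/R per hop): 0.230769, 0.00309917, 0.389105, 0.0810811 ms; sum = 0.704055 ms.
Propagation delays (d/s per hop): 0.162667, 3.32828e-05, 2.53333, 0.00163393 ms; sum = 2.69767 ms.
End-to-end = 3.40 ms.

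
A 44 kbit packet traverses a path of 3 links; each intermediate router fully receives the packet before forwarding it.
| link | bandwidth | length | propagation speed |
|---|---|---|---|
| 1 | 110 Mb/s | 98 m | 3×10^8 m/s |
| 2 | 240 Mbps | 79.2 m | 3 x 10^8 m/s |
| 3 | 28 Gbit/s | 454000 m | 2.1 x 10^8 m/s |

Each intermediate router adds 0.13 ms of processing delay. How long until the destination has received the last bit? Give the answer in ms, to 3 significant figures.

3.01 ms

L = 44000 bits.
Transmission delays (L/R per hop): 0.4, 0.183333, 0.00157143 ms; sum = 0.584905 ms.
Propagation delays (d/s per hop): 0.000326667, 0.000264, 2.1619 ms; sum = 2.1625 ms.
Processing at 2 router(s): 2 × 0.13 ms = 0.26 ms.
End-to-end = 3.01 ms.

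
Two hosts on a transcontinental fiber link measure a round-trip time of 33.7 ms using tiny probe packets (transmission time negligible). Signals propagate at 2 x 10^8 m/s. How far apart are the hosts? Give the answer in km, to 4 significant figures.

3370 km

One-way propagation = RTT/2 = 16.85 ms.
d = s × t = 200000000 × 0.01685 = 3370 km.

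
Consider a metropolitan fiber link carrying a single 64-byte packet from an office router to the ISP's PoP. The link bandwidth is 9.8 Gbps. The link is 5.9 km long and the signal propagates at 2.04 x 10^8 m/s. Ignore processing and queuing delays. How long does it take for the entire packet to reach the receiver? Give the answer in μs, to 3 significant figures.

29.0 μs

L = 64 × 8 = 512 bits.
Transmission delay = L/R = 512 / 9800000000 = 0.0522449 μs.
Propagation delay = d/s = 5900 m / 204000000 m/s = 28.9216 μs.
Total = 29.0 μs.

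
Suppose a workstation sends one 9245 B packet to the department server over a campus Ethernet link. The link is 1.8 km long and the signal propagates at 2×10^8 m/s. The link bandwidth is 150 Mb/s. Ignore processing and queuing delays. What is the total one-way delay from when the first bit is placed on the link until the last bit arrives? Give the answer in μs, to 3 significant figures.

L = 9245 × 8 = 73960 bits.
Transmission delay = L/R = 73960 / 150000000 = 493.067 μs.
Propagation delay = d/s = 1800 m / 200000000 m/s = 9 μs.
Total = 502 μs.

502 μs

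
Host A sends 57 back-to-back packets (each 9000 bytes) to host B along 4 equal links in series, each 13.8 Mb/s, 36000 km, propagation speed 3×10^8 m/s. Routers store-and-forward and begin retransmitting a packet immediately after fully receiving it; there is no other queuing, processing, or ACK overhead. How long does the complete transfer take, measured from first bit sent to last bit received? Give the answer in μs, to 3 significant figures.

793000 μs

Per-hop transmission t_tx = L/R = 72000/13800000 = 5217.39 μs.
Per-hop propagation t_prop = 36000000/300000000 = 120000 μs.
Pipeline fill: first packet needs 4·t_tx to clear all hops; remaining 56 packets each add one t_tx.
Total = (4+57-1)·t_tx + 4·t_prop = 60·5217.39 + 4·120000 = 793000 μs.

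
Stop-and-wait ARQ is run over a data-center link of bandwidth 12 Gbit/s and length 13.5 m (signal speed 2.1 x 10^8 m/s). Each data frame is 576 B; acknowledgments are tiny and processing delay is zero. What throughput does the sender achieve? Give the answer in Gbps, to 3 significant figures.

8.99 Gbps

t_tx = L/R = 4608/12000000000 = 3.84e-07 s.
t_prop = 13.5/210000000 = 6.42857e-08 s; RTT = 1.28571e-07 s.
Cycle = t_tx + RTT = 5.12571e-07 s.
Throughput = L / cycle = 4608 / 5.12571e-07 = 8.99 Gbps.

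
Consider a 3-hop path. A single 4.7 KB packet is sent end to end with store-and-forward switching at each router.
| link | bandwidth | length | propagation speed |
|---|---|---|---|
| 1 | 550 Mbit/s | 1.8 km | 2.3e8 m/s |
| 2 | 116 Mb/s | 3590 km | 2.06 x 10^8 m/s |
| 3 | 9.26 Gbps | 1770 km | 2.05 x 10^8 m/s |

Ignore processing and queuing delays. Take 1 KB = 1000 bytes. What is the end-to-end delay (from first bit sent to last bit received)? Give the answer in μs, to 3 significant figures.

L = 37600 bits.
Transmission delays (L/R per hop): 68.3636, 324.138, 4.06048 μs; sum = 396.562 μs.
Propagation delays (d/s per hop): 7.82609, 17427.2, 8634.15 μs; sum = 26069.2 μs.
End-to-end = 26500 μs.

26500 μs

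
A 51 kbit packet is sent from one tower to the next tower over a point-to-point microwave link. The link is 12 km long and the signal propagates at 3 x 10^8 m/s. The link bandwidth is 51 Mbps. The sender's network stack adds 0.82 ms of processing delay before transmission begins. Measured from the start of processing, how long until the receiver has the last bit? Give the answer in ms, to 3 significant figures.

L = 51000 bits.
Transmission delay = L/R = 51000 / 51000000 = 1 ms.
Propagation delay = d/s = 12000 m / 300000000 m/s = 0.04 ms.
Plus processing delay 0.82 ms = 0.82 ms.
Total = 1.86 ms.

1.86 ms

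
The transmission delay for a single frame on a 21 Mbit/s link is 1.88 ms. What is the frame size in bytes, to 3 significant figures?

L = R × t_tx = 21000000 b/s × 0.00188 s = 39480 bits.
In bytes: 39480 / 8 = 4940 bytes.

4940 bytes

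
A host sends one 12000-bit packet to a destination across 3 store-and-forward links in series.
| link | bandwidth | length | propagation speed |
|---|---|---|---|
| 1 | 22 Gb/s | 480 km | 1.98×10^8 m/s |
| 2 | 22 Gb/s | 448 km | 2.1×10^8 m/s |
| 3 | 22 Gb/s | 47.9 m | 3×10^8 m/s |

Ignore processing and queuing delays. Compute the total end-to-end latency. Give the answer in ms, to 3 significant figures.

4.56 ms

Transmission delay per hop = L/R = 12000/22000000000 = 0.000545455 ms; 3 hops → 0.00163636 ms.
Propagation delays (d/s per hop): 2.42424, 2.13333, 0.000159667 ms; sum = 4.55774 ms.
End-to-end = 4.56 ms.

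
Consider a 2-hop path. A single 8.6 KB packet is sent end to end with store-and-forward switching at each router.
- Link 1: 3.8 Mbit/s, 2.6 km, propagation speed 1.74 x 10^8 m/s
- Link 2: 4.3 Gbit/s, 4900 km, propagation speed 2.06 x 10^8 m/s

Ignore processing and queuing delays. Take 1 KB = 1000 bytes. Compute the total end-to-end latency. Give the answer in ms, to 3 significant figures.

41.9 ms

L = 68800 bits.
Transmission delays (L/R per hop): 18.1053, 0.016 ms; sum = 18.1213 ms.
Propagation delays (d/s per hop): 0.0149425, 23.7864 ms; sum = 23.8014 ms.
End-to-end = 41.9 ms.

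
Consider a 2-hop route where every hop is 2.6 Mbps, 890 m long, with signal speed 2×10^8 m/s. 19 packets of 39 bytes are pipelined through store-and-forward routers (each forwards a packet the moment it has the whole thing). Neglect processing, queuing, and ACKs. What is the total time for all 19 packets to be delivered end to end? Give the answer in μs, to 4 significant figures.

Per-hop transmission t_tx = L/R = 312/2600000 = 120 μs.
Per-hop propagation t_prop = 890/200000000 = 4.45 μs.
Pipeline fill: first packet needs 2·t_tx to clear all hops; remaining 18 packets each add one t_tx.
Total = (2+19-1)·t_tx + 2·t_prop = 20·120 + 2·4.45 = 2409 μs.

2409 μs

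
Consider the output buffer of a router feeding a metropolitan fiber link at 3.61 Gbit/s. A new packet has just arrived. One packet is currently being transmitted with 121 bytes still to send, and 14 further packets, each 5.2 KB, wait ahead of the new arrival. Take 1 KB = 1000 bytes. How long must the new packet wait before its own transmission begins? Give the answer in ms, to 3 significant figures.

Each queued packet: L/R = 41600/3610000000 = 0.0115235 ms.
14 queued → 0.16133 ms.
Plus remaining 968 bits of current packet: 0.000268144 ms.
Queuing delay = 0.162 ms.

0.162 ms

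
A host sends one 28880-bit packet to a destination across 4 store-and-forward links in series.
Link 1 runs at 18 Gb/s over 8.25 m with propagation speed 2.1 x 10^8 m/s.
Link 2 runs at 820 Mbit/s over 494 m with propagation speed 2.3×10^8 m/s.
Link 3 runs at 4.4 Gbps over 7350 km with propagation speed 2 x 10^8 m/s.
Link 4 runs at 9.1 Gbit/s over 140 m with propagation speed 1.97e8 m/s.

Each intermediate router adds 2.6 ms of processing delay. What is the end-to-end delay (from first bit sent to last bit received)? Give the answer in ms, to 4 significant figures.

44.60 ms

Transmission delays (L/R per hop): 0.00160444, 0.0352195, 0.00656364, 0.00317363 ms; sum = 0.0465612 ms.
Propagation delays (d/s per hop): 3.92857e-05, 0.00214783, 36.75, 0.00071066 ms; sum = 36.7529 ms.
Processing at 3 router(s): 3 × 2.6 ms = 7.8 ms.
End-to-end = 44.60 ms.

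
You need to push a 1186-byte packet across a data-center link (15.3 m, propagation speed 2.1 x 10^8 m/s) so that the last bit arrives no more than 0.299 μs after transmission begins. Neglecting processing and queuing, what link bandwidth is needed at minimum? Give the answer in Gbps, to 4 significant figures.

41.96 Gbps

L = 9488 bits.
Propagation delay = 15.3 / 210000000 = 0.0728571 μs.
Transmission budget = 0.299 − 0.0728571 = 0.226143 μs.
R ≥ L / t_tx = 9488 bits / 2.26143e-07 s = 41.96 Gbps.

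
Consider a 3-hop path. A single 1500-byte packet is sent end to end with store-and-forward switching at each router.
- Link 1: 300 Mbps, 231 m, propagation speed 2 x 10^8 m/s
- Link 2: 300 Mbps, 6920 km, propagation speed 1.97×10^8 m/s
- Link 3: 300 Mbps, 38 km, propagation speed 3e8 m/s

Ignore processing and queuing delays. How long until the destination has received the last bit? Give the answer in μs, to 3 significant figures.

L = 1500 × 8 = 12000 bits.
Transmission delay per hop = L/R = 12000/300000000 = 40 μs; 3 hops → 120 μs.
Propagation delays (d/s per hop): 1.155, 35126.9, 126.667 μs; sum = 35254.7 μs.
End-to-end = 35400 μs.

35400 μs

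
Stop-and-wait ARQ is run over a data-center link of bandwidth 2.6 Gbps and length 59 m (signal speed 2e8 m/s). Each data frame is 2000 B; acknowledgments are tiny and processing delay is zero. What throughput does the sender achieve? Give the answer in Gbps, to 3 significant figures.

t_tx = L/R = 16000/2600000000 = 6.15385e-06 s.
t_prop = 59/200000000 = 2.95e-07 s; RTT = 5.9e-07 s.
Cycle = t_tx + RTT = 6.74385e-06 s.
Throughput = L / cycle = 16000 / 6.74385e-06 = 2.37 Gbps.

2.37 Gbps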